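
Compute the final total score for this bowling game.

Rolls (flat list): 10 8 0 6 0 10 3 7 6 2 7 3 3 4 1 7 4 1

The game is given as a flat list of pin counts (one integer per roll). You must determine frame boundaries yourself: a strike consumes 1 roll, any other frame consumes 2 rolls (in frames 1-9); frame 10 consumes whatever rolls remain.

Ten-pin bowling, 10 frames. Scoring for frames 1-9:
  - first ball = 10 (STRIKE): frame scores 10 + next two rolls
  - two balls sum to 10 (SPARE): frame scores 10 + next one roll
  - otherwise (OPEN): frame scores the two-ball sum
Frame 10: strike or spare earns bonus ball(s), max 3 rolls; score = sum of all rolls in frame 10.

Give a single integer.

Frame 1: STRIKE. 10 + next two rolls (8+0) = 18. Cumulative: 18
Frame 2: OPEN (8+0=8). Cumulative: 26
Frame 3: OPEN (6+0=6). Cumulative: 32
Frame 4: STRIKE. 10 + next two rolls (3+7) = 20. Cumulative: 52
Frame 5: SPARE (3+7=10). 10 + next roll (6) = 16. Cumulative: 68
Frame 6: OPEN (6+2=8). Cumulative: 76
Frame 7: SPARE (7+3=10). 10 + next roll (3) = 13. Cumulative: 89
Frame 8: OPEN (3+4=7). Cumulative: 96
Frame 9: OPEN (1+7=8). Cumulative: 104
Frame 10: OPEN. Sum of all frame-10 rolls (4+1) = 5. Cumulative: 109

Answer: 109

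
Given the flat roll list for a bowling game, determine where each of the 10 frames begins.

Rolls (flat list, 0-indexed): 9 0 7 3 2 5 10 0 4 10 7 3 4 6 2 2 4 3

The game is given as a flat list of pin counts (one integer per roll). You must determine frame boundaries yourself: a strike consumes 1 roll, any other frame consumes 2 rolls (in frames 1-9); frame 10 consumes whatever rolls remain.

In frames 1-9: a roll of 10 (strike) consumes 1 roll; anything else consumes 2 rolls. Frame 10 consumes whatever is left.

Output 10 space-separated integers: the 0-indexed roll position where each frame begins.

Answer: 0 2 4 6 7 9 10 12 14 16

Derivation:
Frame 1 starts at roll index 0: rolls=9,0 (sum=9), consumes 2 rolls
Frame 2 starts at roll index 2: rolls=7,3 (sum=10), consumes 2 rolls
Frame 3 starts at roll index 4: rolls=2,5 (sum=7), consumes 2 rolls
Frame 4 starts at roll index 6: roll=10 (strike), consumes 1 roll
Frame 5 starts at roll index 7: rolls=0,4 (sum=4), consumes 2 rolls
Frame 6 starts at roll index 9: roll=10 (strike), consumes 1 roll
Frame 7 starts at roll index 10: rolls=7,3 (sum=10), consumes 2 rolls
Frame 8 starts at roll index 12: rolls=4,6 (sum=10), consumes 2 rolls
Frame 9 starts at roll index 14: rolls=2,2 (sum=4), consumes 2 rolls
Frame 10 starts at roll index 16: 2 remaining rolls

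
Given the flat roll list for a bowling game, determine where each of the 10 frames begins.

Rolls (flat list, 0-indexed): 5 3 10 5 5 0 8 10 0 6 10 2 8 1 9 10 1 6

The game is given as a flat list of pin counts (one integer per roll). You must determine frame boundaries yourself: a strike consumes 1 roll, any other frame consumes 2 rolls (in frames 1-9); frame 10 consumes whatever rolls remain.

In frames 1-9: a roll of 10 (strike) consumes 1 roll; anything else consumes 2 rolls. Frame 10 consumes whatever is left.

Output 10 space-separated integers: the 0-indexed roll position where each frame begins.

Answer: 0 2 3 5 7 8 10 11 13 15

Derivation:
Frame 1 starts at roll index 0: rolls=5,3 (sum=8), consumes 2 rolls
Frame 2 starts at roll index 2: roll=10 (strike), consumes 1 roll
Frame 3 starts at roll index 3: rolls=5,5 (sum=10), consumes 2 rolls
Frame 4 starts at roll index 5: rolls=0,8 (sum=8), consumes 2 rolls
Frame 5 starts at roll index 7: roll=10 (strike), consumes 1 roll
Frame 6 starts at roll index 8: rolls=0,6 (sum=6), consumes 2 rolls
Frame 7 starts at roll index 10: roll=10 (strike), consumes 1 roll
Frame 8 starts at roll index 11: rolls=2,8 (sum=10), consumes 2 rolls
Frame 9 starts at roll index 13: rolls=1,9 (sum=10), consumes 2 rolls
Frame 10 starts at roll index 15: 3 remaining rolls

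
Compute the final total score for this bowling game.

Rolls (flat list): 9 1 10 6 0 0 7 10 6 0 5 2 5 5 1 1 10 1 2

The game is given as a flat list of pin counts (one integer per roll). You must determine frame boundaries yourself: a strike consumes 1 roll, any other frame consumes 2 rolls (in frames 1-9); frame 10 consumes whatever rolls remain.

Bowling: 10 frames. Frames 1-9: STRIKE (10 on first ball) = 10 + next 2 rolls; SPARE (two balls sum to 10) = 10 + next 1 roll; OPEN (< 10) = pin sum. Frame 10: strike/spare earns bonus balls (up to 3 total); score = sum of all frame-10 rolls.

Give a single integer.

Answer: 104

Derivation:
Frame 1: SPARE (9+1=10). 10 + next roll (10) = 20. Cumulative: 20
Frame 2: STRIKE. 10 + next two rolls (6+0) = 16. Cumulative: 36
Frame 3: OPEN (6+0=6). Cumulative: 42
Frame 4: OPEN (0+7=7). Cumulative: 49
Frame 5: STRIKE. 10 + next two rolls (6+0) = 16. Cumulative: 65
Frame 6: OPEN (6+0=6). Cumulative: 71
Frame 7: OPEN (5+2=7). Cumulative: 78
Frame 8: SPARE (5+5=10). 10 + next roll (1) = 11. Cumulative: 89
Frame 9: OPEN (1+1=2). Cumulative: 91
Frame 10: STRIKE. Sum of all frame-10 rolls (10+1+2) = 13. Cumulative: 104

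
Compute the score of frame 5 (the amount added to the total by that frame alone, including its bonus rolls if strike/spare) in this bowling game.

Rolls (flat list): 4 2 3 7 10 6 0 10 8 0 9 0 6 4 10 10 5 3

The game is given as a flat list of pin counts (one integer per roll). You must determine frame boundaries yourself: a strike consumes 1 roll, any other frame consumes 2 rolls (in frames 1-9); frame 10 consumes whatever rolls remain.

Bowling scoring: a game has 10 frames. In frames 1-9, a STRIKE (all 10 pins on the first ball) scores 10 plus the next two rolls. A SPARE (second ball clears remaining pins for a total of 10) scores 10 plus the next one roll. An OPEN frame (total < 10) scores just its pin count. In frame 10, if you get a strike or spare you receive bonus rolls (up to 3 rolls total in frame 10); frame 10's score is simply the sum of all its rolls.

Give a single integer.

Answer: 18

Derivation:
Frame 1: OPEN (4+2=6). Cumulative: 6
Frame 2: SPARE (3+7=10). 10 + next roll (10) = 20. Cumulative: 26
Frame 3: STRIKE. 10 + next two rolls (6+0) = 16. Cumulative: 42
Frame 4: OPEN (6+0=6). Cumulative: 48
Frame 5: STRIKE. 10 + next two rolls (8+0) = 18. Cumulative: 66
Frame 6: OPEN (8+0=8). Cumulative: 74
Frame 7: OPEN (9+0=9). Cumulative: 83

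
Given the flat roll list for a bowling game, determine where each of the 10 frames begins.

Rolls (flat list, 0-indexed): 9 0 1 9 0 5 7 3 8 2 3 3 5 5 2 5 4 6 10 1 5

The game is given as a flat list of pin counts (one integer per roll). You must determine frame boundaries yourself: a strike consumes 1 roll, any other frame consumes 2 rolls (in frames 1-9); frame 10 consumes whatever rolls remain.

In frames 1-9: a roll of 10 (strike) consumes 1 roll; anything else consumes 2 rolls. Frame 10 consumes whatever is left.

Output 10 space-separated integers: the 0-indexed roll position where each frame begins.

Answer: 0 2 4 6 8 10 12 14 16 18

Derivation:
Frame 1 starts at roll index 0: rolls=9,0 (sum=9), consumes 2 rolls
Frame 2 starts at roll index 2: rolls=1,9 (sum=10), consumes 2 rolls
Frame 3 starts at roll index 4: rolls=0,5 (sum=5), consumes 2 rolls
Frame 4 starts at roll index 6: rolls=7,3 (sum=10), consumes 2 rolls
Frame 5 starts at roll index 8: rolls=8,2 (sum=10), consumes 2 rolls
Frame 6 starts at roll index 10: rolls=3,3 (sum=6), consumes 2 rolls
Frame 7 starts at roll index 12: rolls=5,5 (sum=10), consumes 2 rolls
Frame 8 starts at roll index 14: rolls=2,5 (sum=7), consumes 2 rolls
Frame 9 starts at roll index 16: rolls=4,6 (sum=10), consumes 2 rolls
Frame 10 starts at roll index 18: 3 remaining rolls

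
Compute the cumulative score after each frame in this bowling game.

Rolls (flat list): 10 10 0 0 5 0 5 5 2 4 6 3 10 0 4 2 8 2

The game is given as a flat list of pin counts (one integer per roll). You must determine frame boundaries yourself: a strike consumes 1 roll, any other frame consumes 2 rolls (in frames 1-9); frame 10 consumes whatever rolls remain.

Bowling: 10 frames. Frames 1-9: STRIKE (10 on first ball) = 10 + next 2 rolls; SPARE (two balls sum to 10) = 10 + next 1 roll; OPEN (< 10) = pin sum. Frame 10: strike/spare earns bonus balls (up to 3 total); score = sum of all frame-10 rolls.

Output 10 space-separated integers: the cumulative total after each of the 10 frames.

Frame 1: STRIKE. 10 + next two rolls (10+0) = 20. Cumulative: 20
Frame 2: STRIKE. 10 + next two rolls (0+0) = 10. Cumulative: 30
Frame 3: OPEN (0+0=0). Cumulative: 30
Frame 4: OPEN (5+0=5). Cumulative: 35
Frame 5: SPARE (5+5=10). 10 + next roll (2) = 12. Cumulative: 47
Frame 6: OPEN (2+4=6). Cumulative: 53
Frame 7: OPEN (6+3=9). Cumulative: 62
Frame 8: STRIKE. 10 + next two rolls (0+4) = 14. Cumulative: 76
Frame 9: OPEN (0+4=4). Cumulative: 80
Frame 10: SPARE. Sum of all frame-10 rolls (2+8+2) = 12. Cumulative: 92

Answer: 20 30 30 35 47 53 62 76 80 92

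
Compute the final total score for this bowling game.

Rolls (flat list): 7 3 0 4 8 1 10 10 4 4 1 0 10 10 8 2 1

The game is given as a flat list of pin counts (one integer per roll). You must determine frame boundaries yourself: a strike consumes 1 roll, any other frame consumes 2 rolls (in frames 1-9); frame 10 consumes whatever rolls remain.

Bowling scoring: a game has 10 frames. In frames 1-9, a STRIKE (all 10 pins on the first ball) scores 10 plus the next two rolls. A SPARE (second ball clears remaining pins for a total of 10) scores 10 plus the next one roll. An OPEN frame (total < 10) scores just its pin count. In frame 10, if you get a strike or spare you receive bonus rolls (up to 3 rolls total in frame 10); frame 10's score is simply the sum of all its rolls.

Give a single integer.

Answer: 133

Derivation:
Frame 1: SPARE (7+3=10). 10 + next roll (0) = 10. Cumulative: 10
Frame 2: OPEN (0+4=4). Cumulative: 14
Frame 3: OPEN (8+1=9). Cumulative: 23
Frame 4: STRIKE. 10 + next two rolls (10+4) = 24. Cumulative: 47
Frame 5: STRIKE. 10 + next two rolls (4+4) = 18. Cumulative: 65
Frame 6: OPEN (4+4=8). Cumulative: 73
Frame 7: OPEN (1+0=1). Cumulative: 74
Frame 8: STRIKE. 10 + next two rolls (10+8) = 28. Cumulative: 102
Frame 9: STRIKE. 10 + next two rolls (8+2) = 20. Cumulative: 122
Frame 10: SPARE. Sum of all frame-10 rolls (8+2+1) = 11. Cumulative: 133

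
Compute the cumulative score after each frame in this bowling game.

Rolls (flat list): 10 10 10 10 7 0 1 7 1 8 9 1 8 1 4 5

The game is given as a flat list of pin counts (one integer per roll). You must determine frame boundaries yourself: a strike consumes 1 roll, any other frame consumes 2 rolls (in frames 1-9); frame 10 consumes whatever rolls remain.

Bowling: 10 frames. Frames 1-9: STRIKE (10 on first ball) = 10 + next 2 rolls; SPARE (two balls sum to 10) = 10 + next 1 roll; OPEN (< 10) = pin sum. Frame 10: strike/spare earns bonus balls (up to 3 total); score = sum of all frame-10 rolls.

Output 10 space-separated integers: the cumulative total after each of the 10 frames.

Answer: 30 60 87 104 111 119 128 146 155 164

Derivation:
Frame 1: STRIKE. 10 + next two rolls (10+10) = 30. Cumulative: 30
Frame 2: STRIKE. 10 + next two rolls (10+10) = 30. Cumulative: 60
Frame 3: STRIKE. 10 + next two rolls (10+7) = 27. Cumulative: 87
Frame 4: STRIKE. 10 + next two rolls (7+0) = 17. Cumulative: 104
Frame 5: OPEN (7+0=7). Cumulative: 111
Frame 6: OPEN (1+7=8). Cumulative: 119
Frame 7: OPEN (1+8=9). Cumulative: 128
Frame 8: SPARE (9+1=10). 10 + next roll (8) = 18. Cumulative: 146
Frame 9: OPEN (8+1=9). Cumulative: 155
Frame 10: OPEN. Sum of all frame-10 rolls (4+5) = 9. Cumulative: 164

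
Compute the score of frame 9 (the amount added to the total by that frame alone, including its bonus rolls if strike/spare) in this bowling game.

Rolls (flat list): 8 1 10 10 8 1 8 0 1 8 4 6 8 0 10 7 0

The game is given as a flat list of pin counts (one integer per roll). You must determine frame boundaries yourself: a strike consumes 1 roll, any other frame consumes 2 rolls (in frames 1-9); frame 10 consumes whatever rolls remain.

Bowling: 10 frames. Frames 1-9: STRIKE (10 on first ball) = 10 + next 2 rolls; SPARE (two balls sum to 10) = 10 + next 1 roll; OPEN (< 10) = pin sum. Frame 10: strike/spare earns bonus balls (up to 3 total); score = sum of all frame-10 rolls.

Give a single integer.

Frame 1: OPEN (8+1=9). Cumulative: 9
Frame 2: STRIKE. 10 + next two rolls (10+8) = 28. Cumulative: 37
Frame 3: STRIKE. 10 + next two rolls (8+1) = 19. Cumulative: 56
Frame 4: OPEN (8+1=9). Cumulative: 65
Frame 5: OPEN (8+0=8). Cumulative: 73
Frame 6: OPEN (1+8=9). Cumulative: 82
Frame 7: SPARE (4+6=10). 10 + next roll (8) = 18. Cumulative: 100
Frame 8: OPEN (8+0=8). Cumulative: 108
Frame 9: STRIKE. 10 + next two rolls (7+0) = 17. Cumulative: 125
Frame 10: OPEN. Sum of all frame-10 rolls (7+0) = 7. Cumulative: 132

Answer: 17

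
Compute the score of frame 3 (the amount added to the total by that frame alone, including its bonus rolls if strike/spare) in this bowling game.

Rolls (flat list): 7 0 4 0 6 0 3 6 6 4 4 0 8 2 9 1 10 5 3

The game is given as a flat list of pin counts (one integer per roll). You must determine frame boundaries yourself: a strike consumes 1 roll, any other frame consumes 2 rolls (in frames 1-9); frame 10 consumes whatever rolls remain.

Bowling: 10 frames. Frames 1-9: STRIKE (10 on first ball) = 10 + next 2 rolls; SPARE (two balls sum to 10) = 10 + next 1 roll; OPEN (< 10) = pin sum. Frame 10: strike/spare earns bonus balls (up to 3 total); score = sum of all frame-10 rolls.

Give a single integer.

Answer: 6

Derivation:
Frame 1: OPEN (7+0=7). Cumulative: 7
Frame 2: OPEN (4+0=4). Cumulative: 11
Frame 3: OPEN (6+0=6). Cumulative: 17
Frame 4: OPEN (3+6=9). Cumulative: 26
Frame 5: SPARE (6+4=10). 10 + next roll (4) = 14. Cumulative: 40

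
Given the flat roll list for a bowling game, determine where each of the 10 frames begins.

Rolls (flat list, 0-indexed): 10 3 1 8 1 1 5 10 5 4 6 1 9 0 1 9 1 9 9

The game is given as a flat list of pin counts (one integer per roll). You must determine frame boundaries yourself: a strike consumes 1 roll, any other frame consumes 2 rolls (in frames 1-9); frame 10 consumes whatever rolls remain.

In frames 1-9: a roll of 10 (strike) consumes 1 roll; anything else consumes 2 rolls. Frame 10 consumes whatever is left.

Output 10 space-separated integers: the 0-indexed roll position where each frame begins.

Answer: 0 1 3 5 7 8 10 12 14 16

Derivation:
Frame 1 starts at roll index 0: roll=10 (strike), consumes 1 roll
Frame 2 starts at roll index 1: rolls=3,1 (sum=4), consumes 2 rolls
Frame 3 starts at roll index 3: rolls=8,1 (sum=9), consumes 2 rolls
Frame 4 starts at roll index 5: rolls=1,5 (sum=6), consumes 2 rolls
Frame 5 starts at roll index 7: roll=10 (strike), consumes 1 roll
Frame 6 starts at roll index 8: rolls=5,4 (sum=9), consumes 2 rolls
Frame 7 starts at roll index 10: rolls=6,1 (sum=7), consumes 2 rolls
Frame 8 starts at roll index 12: rolls=9,0 (sum=9), consumes 2 rolls
Frame 9 starts at roll index 14: rolls=1,9 (sum=10), consumes 2 rolls
Frame 10 starts at roll index 16: 3 remaining rolls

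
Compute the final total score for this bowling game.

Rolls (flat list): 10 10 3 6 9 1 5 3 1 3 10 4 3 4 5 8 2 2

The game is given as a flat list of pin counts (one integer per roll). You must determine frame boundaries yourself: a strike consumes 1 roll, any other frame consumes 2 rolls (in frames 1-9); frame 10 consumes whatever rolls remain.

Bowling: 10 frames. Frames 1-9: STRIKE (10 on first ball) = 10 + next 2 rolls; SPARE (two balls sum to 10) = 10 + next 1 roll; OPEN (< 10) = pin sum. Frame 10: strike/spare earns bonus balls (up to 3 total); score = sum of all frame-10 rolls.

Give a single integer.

Answer: 123

Derivation:
Frame 1: STRIKE. 10 + next two rolls (10+3) = 23. Cumulative: 23
Frame 2: STRIKE. 10 + next two rolls (3+6) = 19. Cumulative: 42
Frame 3: OPEN (3+6=9). Cumulative: 51
Frame 4: SPARE (9+1=10). 10 + next roll (5) = 15. Cumulative: 66
Frame 5: OPEN (5+3=8). Cumulative: 74
Frame 6: OPEN (1+3=4). Cumulative: 78
Frame 7: STRIKE. 10 + next two rolls (4+3) = 17. Cumulative: 95
Frame 8: OPEN (4+3=7). Cumulative: 102
Frame 9: OPEN (4+5=9). Cumulative: 111
Frame 10: SPARE. Sum of all frame-10 rolls (8+2+2) = 12. Cumulative: 123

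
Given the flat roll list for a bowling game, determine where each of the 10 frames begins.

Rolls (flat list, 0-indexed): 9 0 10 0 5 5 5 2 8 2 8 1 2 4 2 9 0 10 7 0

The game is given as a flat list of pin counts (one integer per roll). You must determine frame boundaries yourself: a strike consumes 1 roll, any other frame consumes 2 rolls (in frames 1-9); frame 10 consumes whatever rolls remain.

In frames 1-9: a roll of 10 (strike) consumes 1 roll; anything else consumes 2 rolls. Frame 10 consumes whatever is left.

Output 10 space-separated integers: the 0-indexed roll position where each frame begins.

Answer: 0 2 3 5 7 9 11 13 15 17

Derivation:
Frame 1 starts at roll index 0: rolls=9,0 (sum=9), consumes 2 rolls
Frame 2 starts at roll index 2: roll=10 (strike), consumes 1 roll
Frame 3 starts at roll index 3: rolls=0,5 (sum=5), consumes 2 rolls
Frame 4 starts at roll index 5: rolls=5,5 (sum=10), consumes 2 rolls
Frame 5 starts at roll index 7: rolls=2,8 (sum=10), consumes 2 rolls
Frame 6 starts at roll index 9: rolls=2,8 (sum=10), consumes 2 rolls
Frame 7 starts at roll index 11: rolls=1,2 (sum=3), consumes 2 rolls
Frame 8 starts at roll index 13: rolls=4,2 (sum=6), consumes 2 rolls
Frame 9 starts at roll index 15: rolls=9,0 (sum=9), consumes 2 rolls
Frame 10 starts at roll index 17: 3 remaining rolls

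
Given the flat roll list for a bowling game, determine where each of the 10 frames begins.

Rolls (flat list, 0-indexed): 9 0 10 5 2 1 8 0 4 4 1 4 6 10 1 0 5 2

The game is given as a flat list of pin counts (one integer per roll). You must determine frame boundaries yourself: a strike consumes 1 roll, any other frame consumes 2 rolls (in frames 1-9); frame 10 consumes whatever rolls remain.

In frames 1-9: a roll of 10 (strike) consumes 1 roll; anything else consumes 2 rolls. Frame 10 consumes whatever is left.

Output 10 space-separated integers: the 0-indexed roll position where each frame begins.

Frame 1 starts at roll index 0: rolls=9,0 (sum=9), consumes 2 rolls
Frame 2 starts at roll index 2: roll=10 (strike), consumes 1 roll
Frame 3 starts at roll index 3: rolls=5,2 (sum=7), consumes 2 rolls
Frame 4 starts at roll index 5: rolls=1,8 (sum=9), consumes 2 rolls
Frame 5 starts at roll index 7: rolls=0,4 (sum=4), consumes 2 rolls
Frame 6 starts at roll index 9: rolls=4,1 (sum=5), consumes 2 rolls
Frame 7 starts at roll index 11: rolls=4,6 (sum=10), consumes 2 rolls
Frame 8 starts at roll index 13: roll=10 (strike), consumes 1 roll
Frame 9 starts at roll index 14: rolls=1,0 (sum=1), consumes 2 rolls
Frame 10 starts at roll index 16: 2 remaining rolls

Answer: 0 2 3 5 7 9 11 13 14 16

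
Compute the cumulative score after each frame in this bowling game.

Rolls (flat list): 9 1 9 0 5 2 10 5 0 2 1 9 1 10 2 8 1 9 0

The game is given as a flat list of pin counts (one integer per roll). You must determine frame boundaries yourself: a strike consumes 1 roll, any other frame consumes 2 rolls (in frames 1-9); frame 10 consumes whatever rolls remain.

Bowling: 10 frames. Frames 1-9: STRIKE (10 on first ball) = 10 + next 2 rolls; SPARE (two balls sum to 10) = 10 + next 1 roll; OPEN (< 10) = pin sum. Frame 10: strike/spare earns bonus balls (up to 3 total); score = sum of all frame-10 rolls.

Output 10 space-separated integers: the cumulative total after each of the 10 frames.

Frame 1: SPARE (9+1=10). 10 + next roll (9) = 19. Cumulative: 19
Frame 2: OPEN (9+0=9). Cumulative: 28
Frame 3: OPEN (5+2=7). Cumulative: 35
Frame 4: STRIKE. 10 + next two rolls (5+0) = 15. Cumulative: 50
Frame 5: OPEN (5+0=5). Cumulative: 55
Frame 6: OPEN (2+1=3). Cumulative: 58
Frame 7: SPARE (9+1=10). 10 + next roll (10) = 20. Cumulative: 78
Frame 8: STRIKE. 10 + next two rolls (2+8) = 20. Cumulative: 98
Frame 9: SPARE (2+8=10). 10 + next roll (1) = 11. Cumulative: 109
Frame 10: SPARE. Sum of all frame-10 rolls (1+9+0) = 10. Cumulative: 119

Answer: 19 28 35 50 55 58 78 98 109 119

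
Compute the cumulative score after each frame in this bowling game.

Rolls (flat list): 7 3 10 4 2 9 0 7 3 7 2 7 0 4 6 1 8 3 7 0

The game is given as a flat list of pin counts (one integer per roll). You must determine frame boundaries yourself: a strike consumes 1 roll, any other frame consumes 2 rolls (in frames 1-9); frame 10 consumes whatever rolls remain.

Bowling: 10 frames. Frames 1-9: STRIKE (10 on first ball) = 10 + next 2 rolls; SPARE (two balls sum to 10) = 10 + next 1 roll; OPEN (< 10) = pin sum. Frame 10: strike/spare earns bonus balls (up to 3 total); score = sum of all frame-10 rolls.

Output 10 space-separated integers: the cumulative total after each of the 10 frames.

Answer: 20 36 42 51 68 77 84 95 104 114

Derivation:
Frame 1: SPARE (7+3=10). 10 + next roll (10) = 20. Cumulative: 20
Frame 2: STRIKE. 10 + next two rolls (4+2) = 16. Cumulative: 36
Frame 3: OPEN (4+2=6). Cumulative: 42
Frame 4: OPEN (9+0=9). Cumulative: 51
Frame 5: SPARE (7+3=10). 10 + next roll (7) = 17. Cumulative: 68
Frame 6: OPEN (7+2=9). Cumulative: 77
Frame 7: OPEN (7+0=7). Cumulative: 84
Frame 8: SPARE (4+6=10). 10 + next roll (1) = 11. Cumulative: 95
Frame 9: OPEN (1+8=9). Cumulative: 104
Frame 10: SPARE. Sum of all frame-10 rolls (3+7+0) = 10. Cumulative: 114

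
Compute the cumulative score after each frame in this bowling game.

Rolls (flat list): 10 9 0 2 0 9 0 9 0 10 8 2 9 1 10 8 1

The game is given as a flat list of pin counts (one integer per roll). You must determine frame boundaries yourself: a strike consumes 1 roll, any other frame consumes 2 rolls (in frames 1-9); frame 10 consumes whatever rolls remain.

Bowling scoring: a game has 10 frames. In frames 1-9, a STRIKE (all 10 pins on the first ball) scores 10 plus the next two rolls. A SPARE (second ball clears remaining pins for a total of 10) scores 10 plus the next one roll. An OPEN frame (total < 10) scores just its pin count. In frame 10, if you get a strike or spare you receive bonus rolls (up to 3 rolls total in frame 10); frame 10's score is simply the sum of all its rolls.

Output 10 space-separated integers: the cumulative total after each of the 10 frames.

Frame 1: STRIKE. 10 + next two rolls (9+0) = 19. Cumulative: 19
Frame 2: OPEN (9+0=9). Cumulative: 28
Frame 3: OPEN (2+0=2). Cumulative: 30
Frame 4: OPEN (9+0=9). Cumulative: 39
Frame 5: OPEN (9+0=9). Cumulative: 48
Frame 6: STRIKE. 10 + next two rolls (8+2) = 20. Cumulative: 68
Frame 7: SPARE (8+2=10). 10 + next roll (9) = 19. Cumulative: 87
Frame 8: SPARE (9+1=10). 10 + next roll (10) = 20. Cumulative: 107
Frame 9: STRIKE. 10 + next two rolls (8+1) = 19. Cumulative: 126
Frame 10: OPEN. Sum of all frame-10 rolls (8+1) = 9. Cumulative: 135

Answer: 19 28 30 39 48 68 87 107 126 135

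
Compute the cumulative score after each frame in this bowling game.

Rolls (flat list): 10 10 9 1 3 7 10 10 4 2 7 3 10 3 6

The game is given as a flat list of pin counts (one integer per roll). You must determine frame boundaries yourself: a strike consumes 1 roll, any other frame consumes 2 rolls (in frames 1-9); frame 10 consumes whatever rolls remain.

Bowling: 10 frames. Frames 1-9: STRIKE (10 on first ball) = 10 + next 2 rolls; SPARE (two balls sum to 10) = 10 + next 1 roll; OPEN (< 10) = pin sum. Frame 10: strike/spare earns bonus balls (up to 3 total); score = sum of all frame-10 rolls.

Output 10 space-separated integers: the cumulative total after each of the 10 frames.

Frame 1: STRIKE. 10 + next two rolls (10+9) = 29. Cumulative: 29
Frame 2: STRIKE. 10 + next two rolls (9+1) = 20. Cumulative: 49
Frame 3: SPARE (9+1=10). 10 + next roll (3) = 13. Cumulative: 62
Frame 4: SPARE (3+7=10). 10 + next roll (10) = 20. Cumulative: 82
Frame 5: STRIKE. 10 + next two rolls (10+4) = 24. Cumulative: 106
Frame 6: STRIKE. 10 + next two rolls (4+2) = 16. Cumulative: 122
Frame 7: OPEN (4+2=6). Cumulative: 128
Frame 8: SPARE (7+3=10). 10 + next roll (10) = 20. Cumulative: 148
Frame 9: STRIKE. 10 + next two rolls (3+6) = 19. Cumulative: 167
Frame 10: OPEN. Sum of all frame-10 rolls (3+6) = 9. Cumulative: 176

Answer: 29 49 62 82 106 122 128 148 167 176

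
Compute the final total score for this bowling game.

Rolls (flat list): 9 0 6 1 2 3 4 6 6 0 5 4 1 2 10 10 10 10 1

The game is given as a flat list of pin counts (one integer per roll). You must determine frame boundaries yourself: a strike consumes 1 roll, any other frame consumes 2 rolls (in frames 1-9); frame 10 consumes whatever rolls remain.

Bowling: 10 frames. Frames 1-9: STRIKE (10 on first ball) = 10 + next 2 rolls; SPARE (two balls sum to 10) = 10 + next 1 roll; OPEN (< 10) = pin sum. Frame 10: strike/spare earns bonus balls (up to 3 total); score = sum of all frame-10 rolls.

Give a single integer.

Answer: 136

Derivation:
Frame 1: OPEN (9+0=9). Cumulative: 9
Frame 2: OPEN (6+1=7). Cumulative: 16
Frame 3: OPEN (2+3=5). Cumulative: 21
Frame 4: SPARE (4+6=10). 10 + next roll (6) = 16. Cumulative: 37
Frame 5: OPEN (6+0=6). Cumulative: 43
Frame 6: OPEN (5+4=9). Cumulative: 52
Frame 7: OPEN (1+2=3). Cumulative: 55
Frame 8: STRIKE. 10 + next two rolls (10+10) = 30. Cumulative: 85
Frame 9: STRIKE. 10 + next two rolls (10+10) = 30. Cumulative: 115
Frame 10: STRIKE. Sum of all frame-10 rolls (10+10+1) = 21. Cumulative: 136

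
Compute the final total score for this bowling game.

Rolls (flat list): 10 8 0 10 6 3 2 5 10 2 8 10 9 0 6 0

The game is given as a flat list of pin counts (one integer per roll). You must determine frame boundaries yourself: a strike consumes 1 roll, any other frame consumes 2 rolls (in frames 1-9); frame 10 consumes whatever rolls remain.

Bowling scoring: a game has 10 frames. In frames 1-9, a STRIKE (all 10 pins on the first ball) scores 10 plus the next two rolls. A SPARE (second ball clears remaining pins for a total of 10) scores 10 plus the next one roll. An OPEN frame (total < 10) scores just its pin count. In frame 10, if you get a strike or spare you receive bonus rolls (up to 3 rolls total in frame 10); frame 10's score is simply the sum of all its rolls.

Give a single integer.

Answer: 135

Derivation:
Frame 1: STRIKE. 10 + next two rolls (8+0) = 18. Cumulative: 18
Frame 2: OPEN (8+0=8). Cumulative: 26
Frame 3: STRIKE. 10 + next two rolls (6+3) = 19. Cumulative: 45
Frame 4: OPEN (6+3=9). Cumulative: 54
Frame 5: OPEN (2+5=7). Cumulative: 61
Frame 6: STRIKE. 10 + next two rolls (2+8) = 20. Cumulative: 81
Frame 7: SPARE (2+8=10). 10 + next roll (10) = 20. Cumulative: 101
Frame 8: STRIKE. 10 + next two rolls (9+0) = 19. Cumulative: 120
Frame 9: OPEN (9+0=9). Cumulative: 129
Frame 10: OPEN. Sum of all frame-10 rolls (6+0) = 6. Cumulative: 135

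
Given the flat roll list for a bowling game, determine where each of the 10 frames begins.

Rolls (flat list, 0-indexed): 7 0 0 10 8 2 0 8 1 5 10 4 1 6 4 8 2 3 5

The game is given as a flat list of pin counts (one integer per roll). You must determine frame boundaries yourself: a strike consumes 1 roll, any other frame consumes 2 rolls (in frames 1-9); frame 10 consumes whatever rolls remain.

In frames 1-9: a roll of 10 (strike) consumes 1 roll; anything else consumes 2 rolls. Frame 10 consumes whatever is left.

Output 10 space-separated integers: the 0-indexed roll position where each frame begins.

Frame 1 starts at roll index 0: rolls=7,0 (sum=7), consumes 2 rolls
Frame 2 starts at roll index 2: rolls=0,10 (sum=10), consumes 2 rolls
Frame 3 starts at roll index 4: rolls=8,2 (sum=10), consumes 2 rolls
Frame 4 starts at roll index 6: rolls=0,8 (sum=8), consumes 2 rolls
Frame 5 starts at roll index 8: rolls=1,5 (sum=6), consumes 2 rolls
Frame 6 starts at roll index 10: roll=10 (strike), consumes 1 roll
Frame 7 starts at roll index 11: rolls=4,1 (sum=5), consumes 2 rolls
Frame 8 starts at roll index 13: rolls=6,4 (sum=10), consumes 2 rolls
Frame 9 starts at roll index 15: rolls=8,2 (sum=10), consumes 2 rolls
Frame 10 starts at roll index 17: 2 remaining rolls

Answer: 0 2 4 6 8 10 11 13 15 17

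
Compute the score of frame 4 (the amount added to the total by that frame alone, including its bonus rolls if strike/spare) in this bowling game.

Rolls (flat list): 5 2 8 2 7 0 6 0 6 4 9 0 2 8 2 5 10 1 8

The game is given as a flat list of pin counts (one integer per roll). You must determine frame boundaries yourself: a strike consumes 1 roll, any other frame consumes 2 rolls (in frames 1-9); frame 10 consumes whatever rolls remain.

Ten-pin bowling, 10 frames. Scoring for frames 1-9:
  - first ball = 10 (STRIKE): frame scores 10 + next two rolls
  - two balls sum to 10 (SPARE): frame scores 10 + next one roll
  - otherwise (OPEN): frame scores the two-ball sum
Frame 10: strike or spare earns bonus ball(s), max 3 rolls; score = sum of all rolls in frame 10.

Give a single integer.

Answer: 6

Derivation:
Frame 1: OPEN (5+2=7). Cumulative: 7
Frame 2: SPARE (8+2=10). 10 + next roll (7) = 17. Cumulative: 24
Frame 3: OPEN (7+0=7). Cumulative: 31
Frame 4: OPEN (6+0=6). Cumulative: 37
Frame 5: SPARE (6+4=10). 10 + next roll (9) = 19. Cumulative: 56
Frame 6: OPEN (9+0=9). Cumulative: 65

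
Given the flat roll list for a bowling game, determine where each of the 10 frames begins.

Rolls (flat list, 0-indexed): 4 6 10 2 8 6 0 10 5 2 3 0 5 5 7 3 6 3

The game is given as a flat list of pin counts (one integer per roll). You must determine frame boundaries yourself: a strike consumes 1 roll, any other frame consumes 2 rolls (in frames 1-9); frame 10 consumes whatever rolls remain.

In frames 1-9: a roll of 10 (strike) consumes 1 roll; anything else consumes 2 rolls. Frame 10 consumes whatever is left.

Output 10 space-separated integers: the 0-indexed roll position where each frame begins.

Frame 1 starts at roll index 0: rolls=4,6 (sum=10), consumes 2 rolls
Frame 2 starts at roll index 2: roll=10 (strike), consumes 1 roll
Frame 3 starts at roll index 3: rolls=2,8 (sum=10), consumes 2 rolls
Frame 4 starts at roll index 5: rolls=6,0 (sum=6), consumes 2 rolls
Frame 5 starts at roll index 7: roll=10 (strike), consumes 1 roll
Frame 6 starts at roll index 8: rolls=5,2 (sum=7), consumes 2 rolls
Frame 7 starts at roll index 10: rolls=3,0 (sum=3), consumes 2 rolls
Frame 8 starts at roll index 12: rolls=5,5 (sum=10), consumes 2 rolls
Frame 9 starts at roll index 14: rolls=7,3 (sum=10), consumes 2 rolls
Frame 10 starts at roll index 16: 2 remaining rolls

Answer: 0 2 3 5 7 8 10 12 14 16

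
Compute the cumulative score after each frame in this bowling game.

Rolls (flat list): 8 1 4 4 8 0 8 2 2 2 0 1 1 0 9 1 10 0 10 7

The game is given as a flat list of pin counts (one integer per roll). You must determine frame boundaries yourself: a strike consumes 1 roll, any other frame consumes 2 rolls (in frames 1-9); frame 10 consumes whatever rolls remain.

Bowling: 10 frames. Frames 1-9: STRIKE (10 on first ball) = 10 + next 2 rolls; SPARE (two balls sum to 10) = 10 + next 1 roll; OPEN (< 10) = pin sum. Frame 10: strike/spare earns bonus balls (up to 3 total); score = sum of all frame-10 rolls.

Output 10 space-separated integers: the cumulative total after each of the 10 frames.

Answer: 9 17 25 37 41 42 43 63 83 100

Derivation:
Frame 1: OPEN (8+1=9). Cumulative: 9
Frame 2: OPEN (4+4=8). Cumulative: 17
Frame 3: OPEN (8+0=8). Cumulative: 25
Frame 4: SPARE (8+2=10). 10 + next roll (2) = 12. Cumulative: 37
Frame 5: OPEN (2+2=4). Cumulative: 41
Frame 6: OPEN (0+1=1). Cumulative: 42
Frame 7: OPEN (1+0=1). Cumulative: 43
Frame 8: SPARE (9+1=10). 10 + next roll (10) = 20. Cumulative: 63
Frame 9: STRIKE. 10 + next two rolls (0+10) = 20. Cumulative: 83
Frame 10: SPARE. Sum of all frame-10 rolls (0+10+7) = 17. Cumulative: 100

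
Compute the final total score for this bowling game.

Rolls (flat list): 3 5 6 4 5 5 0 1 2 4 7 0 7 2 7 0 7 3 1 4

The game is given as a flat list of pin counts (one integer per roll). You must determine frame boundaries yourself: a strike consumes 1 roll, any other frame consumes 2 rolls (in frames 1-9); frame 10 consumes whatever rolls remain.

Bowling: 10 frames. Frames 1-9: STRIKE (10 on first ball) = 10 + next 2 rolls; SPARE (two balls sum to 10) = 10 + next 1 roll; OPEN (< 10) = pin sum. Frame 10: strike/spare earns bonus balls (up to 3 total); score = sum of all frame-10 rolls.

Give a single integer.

Answer: 79

Derivation:
Frame 1: OPEN (3+5=8). Cumulative: 8
Frame 2: SPARE (6+4=10). 10 + next roll (5) = 15. Cumulative: 23
Frame 3: SPARE (5+5=10). 10 + next roll (0) = 10. Cumulative: 33
Frame 4: OPEN (0+1=1). Cumulative: 34
Frame 5: OPEN (2+4=6). Cumulative: 40
Frame 6: OPEN (7+0=7). Cumulative: 47
Frame 7: OPEN (7+2=9). Cumulative: 56
Frame 8: OPEN (7+0=7). Cumulative: 63
Frame 9: SPARE (7+3=10). 10 + next roll (1) = 11. Cumulative: 74
Frame 10: OPEN. Sum of all frame-10 rolls (1+4) = 5. Cumulative: 79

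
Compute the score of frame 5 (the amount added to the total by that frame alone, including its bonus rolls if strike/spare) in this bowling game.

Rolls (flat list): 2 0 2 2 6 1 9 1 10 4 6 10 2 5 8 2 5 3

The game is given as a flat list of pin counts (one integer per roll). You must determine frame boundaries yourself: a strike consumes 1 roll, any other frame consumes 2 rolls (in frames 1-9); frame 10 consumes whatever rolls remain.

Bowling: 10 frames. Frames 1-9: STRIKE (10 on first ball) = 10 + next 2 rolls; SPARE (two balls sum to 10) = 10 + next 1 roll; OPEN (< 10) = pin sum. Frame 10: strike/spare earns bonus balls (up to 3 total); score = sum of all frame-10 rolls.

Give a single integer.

Answer: 20

Derivation:
Frame 1: OPEN (2+0=2). Cumulative: 2
Frame 2: OPEN (2+2=4). Cumulative: 6
Frame 3: OPEN (6+1=7). Cumulative: 13
Frame 4: SPARE (9+1=10). 10 + next roll (10) = 20. Cumulative: 33
Frame 5: STRIKE. 10 + next two rolls (4+6) = 20. Cumulative: 53
Frame 6: SPARE (4+6=10). 10 + next roll (10) = 20. Cumulative: 73
Frame 7: STRIKE. 10 + next two rolls (2+5) = 17. Cumulative: 90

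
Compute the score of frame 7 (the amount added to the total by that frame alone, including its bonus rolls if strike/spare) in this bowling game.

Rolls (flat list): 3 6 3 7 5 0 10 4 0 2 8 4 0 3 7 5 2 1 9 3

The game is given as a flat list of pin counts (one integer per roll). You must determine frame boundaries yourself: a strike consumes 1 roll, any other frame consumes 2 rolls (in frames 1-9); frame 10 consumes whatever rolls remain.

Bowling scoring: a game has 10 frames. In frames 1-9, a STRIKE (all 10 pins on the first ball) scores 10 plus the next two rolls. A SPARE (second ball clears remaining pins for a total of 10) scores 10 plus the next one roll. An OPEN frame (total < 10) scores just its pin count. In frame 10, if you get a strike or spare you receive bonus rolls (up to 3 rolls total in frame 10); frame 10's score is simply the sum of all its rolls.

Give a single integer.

Frame 1: OPEN (3+6=9). Cumulative: 9
Frame 2: SPARE (3+7=10). 10 + next roll (5) = 15. Cumulative: 24
Frame 3: OPEN (5+0=5). Cumulative: 29
Frame 4: STRIKE. 10 + next two rolls (4+0) = 14. Cumulative: 43
Frame 5: OPEN (4+0=4). Cumulative: 47
Frame 6: SPARE (2+8=10). 10 + next roll (4) = 14. Cumulative: 61
Frame 7: OPEN (4+0=4). Cumulative: 65
Frame 8: SPARE (3+7=10). 10 + next roll (5) = 15. Cumulative: 80
Frame 9: OPEN (5+2=7). Cumulative: 87

Answer: 4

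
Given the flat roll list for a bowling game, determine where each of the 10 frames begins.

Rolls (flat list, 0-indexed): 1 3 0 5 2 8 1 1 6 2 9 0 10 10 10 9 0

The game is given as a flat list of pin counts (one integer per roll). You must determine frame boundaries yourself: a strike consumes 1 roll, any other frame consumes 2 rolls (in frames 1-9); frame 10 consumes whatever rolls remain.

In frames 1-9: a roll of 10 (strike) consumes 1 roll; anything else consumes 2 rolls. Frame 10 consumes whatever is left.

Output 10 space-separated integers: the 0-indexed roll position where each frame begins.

Frame 1 starts at roll index 0: rolls=1,3 (sum=4), consumes 2 rolls
Frame 2 starts at roll index 2: rolls=0,5 (sum=5), consumes 2 rolls
Frame 3 starts at roll index 4: rolls=2,8 (sum=10), consumes 2 rolls
Frame 4 starts at roll index 6: rolls=1,1 (sum=2), consumes 2 rolls
Frame 5 starts at roll index 8: rolls=6,2 (sum=8), consumes 2 rolls
Frame 6 starts at roll index 10: rolls=9,0 (sum=9), consumes 2 rolls
Frame 7 starts at roll index 12: roll=10 (strike), consumes 1 roll
Frame 8 starts at roll index 13: roll=10 (strike), consumes 1 roll
Frame 9 starts at roll index 14: roll=10 (strike), consumes 1 roll
Frame 10 starts at roll index 15: 2 remaining rolls

Answer: 0 2 4 6 8 10 12 13 14 15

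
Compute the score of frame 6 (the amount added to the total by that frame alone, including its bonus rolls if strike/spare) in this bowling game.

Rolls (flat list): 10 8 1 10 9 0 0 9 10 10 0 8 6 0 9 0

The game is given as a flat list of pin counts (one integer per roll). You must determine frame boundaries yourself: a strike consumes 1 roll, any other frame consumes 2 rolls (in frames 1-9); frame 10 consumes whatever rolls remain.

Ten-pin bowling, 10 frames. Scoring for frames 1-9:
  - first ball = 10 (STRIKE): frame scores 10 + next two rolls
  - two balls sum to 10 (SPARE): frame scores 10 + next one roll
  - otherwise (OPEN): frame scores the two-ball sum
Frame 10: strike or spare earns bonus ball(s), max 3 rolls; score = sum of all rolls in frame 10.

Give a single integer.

Frame 1: STRIKE. 10 + next two rolls (8+1) = 19. Cumulative: 19
Frame 2: OPEN (8+1=9). Cumulative: 28
Frame 3: STRIKE. 10 + next two rolls (9+0) = 19. Cumulative: 47
Frame 4: OPEN (9+0=9). Cumulative: 56
Frame 5: OPEN (0+9=9). Cumulative: 65
Frame 6: STRIKE. 10 + next two rolls (10+0) = 20. Cumulative: 85
Frame 7: STRIKE. 10 + next two rolls (0+8) = 18. Cumulative: 103
Frame 8: OPEN (0+8=8). Cumulative: 111

Answer: 20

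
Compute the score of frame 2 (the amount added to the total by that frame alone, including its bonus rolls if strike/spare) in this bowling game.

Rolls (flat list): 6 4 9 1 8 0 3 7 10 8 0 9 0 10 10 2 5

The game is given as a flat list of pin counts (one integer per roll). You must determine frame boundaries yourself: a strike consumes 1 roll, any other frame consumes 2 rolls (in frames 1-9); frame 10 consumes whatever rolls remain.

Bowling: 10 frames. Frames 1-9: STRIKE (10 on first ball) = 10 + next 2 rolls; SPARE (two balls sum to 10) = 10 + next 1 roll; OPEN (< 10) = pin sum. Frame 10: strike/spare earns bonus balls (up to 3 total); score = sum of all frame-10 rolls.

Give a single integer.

Frame 1: SPARE (6+4=10). 10 + next roll (9) = 19. Cumulative: 19
Frame 2: SPARE (9+1=10). 10 + next roll (8) = 18. Cumulative: 37
Frame 3: OPEN (8+0=8). Cumulative: 45
Frame 4: SPARE (3+7=10). 10 + next roll (10) = 20. Cumulative: 65

Answer: 18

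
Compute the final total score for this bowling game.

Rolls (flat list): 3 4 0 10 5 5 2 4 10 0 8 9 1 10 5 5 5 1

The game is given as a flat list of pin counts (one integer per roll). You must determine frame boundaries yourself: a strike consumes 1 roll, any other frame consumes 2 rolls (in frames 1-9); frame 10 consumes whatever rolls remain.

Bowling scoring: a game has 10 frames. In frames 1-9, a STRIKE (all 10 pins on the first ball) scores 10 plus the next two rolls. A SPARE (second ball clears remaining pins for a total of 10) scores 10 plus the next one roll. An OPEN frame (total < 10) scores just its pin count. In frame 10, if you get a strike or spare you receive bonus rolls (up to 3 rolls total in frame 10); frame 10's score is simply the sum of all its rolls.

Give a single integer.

Answer: 127

Derivation:
Frame 1: OPEN (3+4=7). Cumulative: 7
Frame 2: SPARE (0+10=10). 10 + next roll (5) = 15. Cumulative: 22
Frame 3: SPARE (5+5=10). 10 + next roll (2) = 12. Cumulative: 34
Frame 4: OPEN (2+4=6). Cumulative: 40
Frame 5: STRIKE. 10 + next two rolls (0+8) = 18. Cumulative: 58
Frame 6: OPEN (0+8=8). Cumulative: 66
Frame 7: SPARE (9+1=10). 10 + next roll (10) = 20. Cumulative: 86
Frame 8: STRIKE. 10 + next two rolls (5+5) = 20. Cumulative: 106
Frame 9: SPARE (5+5=10). 10 + next roll (5) = 15. Cumulative: 121
Frame 10: OPEN. Sum of all frame-10 rolls (5+1) = 6. Cumulative: 127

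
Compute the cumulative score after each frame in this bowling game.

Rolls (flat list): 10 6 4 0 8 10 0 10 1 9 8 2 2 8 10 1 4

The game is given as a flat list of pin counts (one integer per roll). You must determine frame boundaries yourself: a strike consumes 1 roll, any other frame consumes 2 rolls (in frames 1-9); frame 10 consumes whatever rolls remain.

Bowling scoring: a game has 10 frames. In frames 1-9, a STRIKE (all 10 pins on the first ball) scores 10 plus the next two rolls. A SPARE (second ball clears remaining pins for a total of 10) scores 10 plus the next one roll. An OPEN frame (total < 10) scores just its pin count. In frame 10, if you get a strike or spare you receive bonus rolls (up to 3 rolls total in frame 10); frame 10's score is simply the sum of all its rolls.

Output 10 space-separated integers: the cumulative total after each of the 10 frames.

Frame 1: STRIKE. 10 + next two rolls (6+4) = 20. Cumulative: 20
Frame 2: SPARE (6+4=10). 10 + next roll (0) = 10. Cumulative: 30
Frame 3: OPEN (0+8=8). Cumulative: 38
Frame 4: STRIKE. 10 + next two rolls (0+10) = 20. Cumulative: 58
Frame 5: SPARE (0+10=10). 10 + next roll (1) = 11. Cumulative: 69
Frame 6: SPARE (1+9=10). 10 + next roll (8) = 18. Cumulative: 87
Frame 7: SPARE (8+2=10). 10 + next roll (2) = 12. Cumulative: 99
Frame 8: SPARE (2+8=10). 10 + next roll (10) = 20. Cumulative: 119
Frame 9: STRIKE. 10 + next two rolls (1+4) = 15. Cumulative: 134
Frame 10: OPEN. Sum of all frame-10 rolls (1+4) = 5. Cumulative: 139

Answer: 20 30 38 58 69 87 99 119 134 139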